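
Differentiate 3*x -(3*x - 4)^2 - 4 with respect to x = 27 - 18*x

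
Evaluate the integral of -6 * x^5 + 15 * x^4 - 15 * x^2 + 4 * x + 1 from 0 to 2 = 2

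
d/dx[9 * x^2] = 18*x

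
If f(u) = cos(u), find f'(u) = -sin(u)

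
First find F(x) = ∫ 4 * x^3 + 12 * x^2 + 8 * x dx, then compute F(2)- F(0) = 64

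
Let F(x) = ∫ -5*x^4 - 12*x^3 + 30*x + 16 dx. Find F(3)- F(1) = -330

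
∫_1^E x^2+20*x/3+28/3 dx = -21 + (2 + E)^2*(E/3 + 2)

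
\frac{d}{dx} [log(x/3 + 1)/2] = 1/(2*x + 6)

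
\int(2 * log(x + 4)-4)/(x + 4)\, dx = (log(x + 4) - 2)^2 + C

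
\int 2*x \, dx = x^2 + C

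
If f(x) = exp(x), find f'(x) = exp(x)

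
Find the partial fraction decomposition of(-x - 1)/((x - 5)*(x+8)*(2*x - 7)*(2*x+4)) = 6/(253*(2*x - 7)) - 7/(3588*(x + 8)) + 1/(924*(x + 2)) - 1/(91*(x - 5))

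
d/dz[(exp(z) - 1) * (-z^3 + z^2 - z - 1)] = -z^3*exp(z) - 2*z^2*exp(z) + 3*z^2 + z*exp(z) - 2*z - 2*exp(z) + 1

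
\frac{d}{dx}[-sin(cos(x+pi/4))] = sin(x + pi/4)*cos(cos(x + pi/4))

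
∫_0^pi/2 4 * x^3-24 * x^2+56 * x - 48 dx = -36 + ((-2 + pi/2)^2 + 2)^2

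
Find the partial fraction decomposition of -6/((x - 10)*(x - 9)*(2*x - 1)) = -24/(323*(2*x - 1)) + 6/(17*(x - 9)) - 6/(19*(x - 10))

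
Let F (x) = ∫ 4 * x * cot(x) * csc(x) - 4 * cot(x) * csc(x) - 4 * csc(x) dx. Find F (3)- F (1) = -8*csc(3)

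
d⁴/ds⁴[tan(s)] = 24*tan(s)^5 + 40*tan(s)^3 + 16*tan(s)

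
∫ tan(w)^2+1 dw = tan(w) + C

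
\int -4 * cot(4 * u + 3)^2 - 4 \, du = cot(4*u + 3) + C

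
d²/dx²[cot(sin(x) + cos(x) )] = (-2*sin(2*x)*cos(sqrt(2)*sin(x + pi/4))/sin(sqrt(2)*sin(x + pi/4)) + sqrt(2)*sin(x + pi/4) + 2*cos(sqrt(2)*sin(x + pi/4))/sin(sqrt(2)*sin(x + pi/4)))/sin(sqrt(2)*sin(x + pi/4))^2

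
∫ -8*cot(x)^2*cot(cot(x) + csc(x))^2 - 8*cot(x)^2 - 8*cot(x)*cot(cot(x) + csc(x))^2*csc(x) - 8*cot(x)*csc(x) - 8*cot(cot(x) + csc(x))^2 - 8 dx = -8*cot(cot(x) + csc(x)) + C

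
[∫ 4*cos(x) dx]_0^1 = 4*sin(1)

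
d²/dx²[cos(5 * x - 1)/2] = -25*cos(5*x - 1)/2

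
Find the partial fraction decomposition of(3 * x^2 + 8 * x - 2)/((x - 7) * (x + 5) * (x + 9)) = 169/(64*(x + 9)) - 11/(16*(x + 5)) + 67/(64*(x - 7))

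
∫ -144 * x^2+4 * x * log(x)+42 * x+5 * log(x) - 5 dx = x*(-48*x^2 + 20*x + (2*x + 5)*log(x) - 10) + C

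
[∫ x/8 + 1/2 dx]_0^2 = 5/4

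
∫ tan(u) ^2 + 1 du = tan(u) + C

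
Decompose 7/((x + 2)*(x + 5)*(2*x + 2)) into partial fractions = 7/(24*(x + 5)) - 7/(6*(x + 2)) + 7/(8*(x + 1))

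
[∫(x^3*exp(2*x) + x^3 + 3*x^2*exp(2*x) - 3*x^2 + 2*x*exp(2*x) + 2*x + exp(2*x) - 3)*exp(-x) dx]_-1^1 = -2*E + 2*exp(-1)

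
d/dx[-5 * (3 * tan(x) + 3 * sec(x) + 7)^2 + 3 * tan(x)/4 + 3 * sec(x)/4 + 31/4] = -9*(10*sin(x)^2/cos(x) + 93*sin(x)/4 + 20*sin(x)/cos(x) + 93/4 + 10/cos(x))/cos(x)^2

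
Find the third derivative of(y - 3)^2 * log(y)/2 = (y^2 + 3*y + 9)/y^3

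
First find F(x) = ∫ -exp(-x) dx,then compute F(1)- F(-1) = -E + exp(-1)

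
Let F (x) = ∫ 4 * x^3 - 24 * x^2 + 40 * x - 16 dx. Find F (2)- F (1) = 3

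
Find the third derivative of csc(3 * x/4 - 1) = -27*(23*cos(3*x/4 - 1) + cos(3*(3*x/4 - 1)))/(64*(1 - cos(3*x/2 - 2))^2)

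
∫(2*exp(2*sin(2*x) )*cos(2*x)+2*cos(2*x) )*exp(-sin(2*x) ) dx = 2*sinh(sin(2*x)) + C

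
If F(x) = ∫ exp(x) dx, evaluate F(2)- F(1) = -E + exp(2)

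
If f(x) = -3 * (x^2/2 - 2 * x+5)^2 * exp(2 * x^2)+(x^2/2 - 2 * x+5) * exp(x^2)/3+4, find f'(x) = -3*x^5*exp(2*x^2) + 24*x^4*exp(2*x^2) - 111*x^3*exp(2*x^2) + x^3*exp(x^2)/3 + 258*x^2*exp(2*x^2) - 4*x^2*exp(x^2)/3 - 354*x*exp(2*x^2) + 11*x*exp(x^2)/3 + 60*exp(2*x^2) - 2*exp(x^2)/3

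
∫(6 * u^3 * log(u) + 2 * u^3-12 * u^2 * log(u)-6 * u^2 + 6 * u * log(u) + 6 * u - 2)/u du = 2*(u - 1)^3*log(u) + C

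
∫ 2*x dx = x^2 + C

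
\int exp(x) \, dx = exp(x) + C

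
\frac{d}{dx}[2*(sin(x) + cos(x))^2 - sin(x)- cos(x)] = 4*cos(2*x) - sqrt(2)*cos(x + pi/4)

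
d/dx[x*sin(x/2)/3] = x*cos(x/2)/6 + sin(x/2)/3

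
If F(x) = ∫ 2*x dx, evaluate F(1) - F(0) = 1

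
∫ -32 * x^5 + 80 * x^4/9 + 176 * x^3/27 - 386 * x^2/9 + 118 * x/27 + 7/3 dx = -16*x^6/3 + 16*x^5/9 + 44*x^4/27 - 386*x^3/27 + 59*x^2/27 + 7*x/3 + C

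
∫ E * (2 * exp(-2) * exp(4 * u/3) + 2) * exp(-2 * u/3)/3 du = 2*sinh(2*u/3 - 1) + C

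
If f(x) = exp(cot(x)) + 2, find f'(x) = -exp(1/tan(x))/sin(x)^2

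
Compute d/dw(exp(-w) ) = -exp(-w)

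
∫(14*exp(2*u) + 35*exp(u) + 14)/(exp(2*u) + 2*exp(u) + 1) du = (2*(7*u + 8)*(exp(u) + 1) + 7*exp(u))/(exp(u) + 1) + C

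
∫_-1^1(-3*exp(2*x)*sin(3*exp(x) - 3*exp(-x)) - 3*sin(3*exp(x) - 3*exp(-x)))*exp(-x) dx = 0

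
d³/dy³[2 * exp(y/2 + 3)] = exp(y/2 + 3)/4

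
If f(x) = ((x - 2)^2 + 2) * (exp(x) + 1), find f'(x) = x^2*exp(x) - 2*x*exp(x) + 2*x + 2*exp(x) - 4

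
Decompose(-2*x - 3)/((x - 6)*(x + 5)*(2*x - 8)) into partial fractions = 7/(198*(x + 5)) + 11/(36*(x - 4)) - 15/(44*(x - 6))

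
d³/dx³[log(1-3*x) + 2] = 54/(27*x^3 - 27*x^2 + 9*x - 1)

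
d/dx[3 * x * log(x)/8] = 3*log(x)/8 + 3/8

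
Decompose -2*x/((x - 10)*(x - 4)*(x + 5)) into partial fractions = 2/(27*(x + 5)) + 4/(27*(x - 4)) - 2/(9*(x - 10))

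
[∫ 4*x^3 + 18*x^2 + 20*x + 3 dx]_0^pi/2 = -1 + 3*pi^2/4 + 9*pi/2 + (-1 + pi^2/4 + 3*pi/2)^2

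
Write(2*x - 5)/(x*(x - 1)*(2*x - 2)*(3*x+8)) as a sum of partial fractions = 279/(1936*(3*x + 8)) + 32/(121*(x - 1)) - 3/(22*(x - 1)^2) - 5/(16*x)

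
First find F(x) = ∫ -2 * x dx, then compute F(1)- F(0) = -1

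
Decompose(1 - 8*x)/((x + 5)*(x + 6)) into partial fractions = -49/(x + 6) + 41/(x + 5)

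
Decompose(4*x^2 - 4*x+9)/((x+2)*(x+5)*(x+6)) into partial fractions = 177/(4*(x + 6)) - 43/(x + 5) + 11/(4*(x + 2))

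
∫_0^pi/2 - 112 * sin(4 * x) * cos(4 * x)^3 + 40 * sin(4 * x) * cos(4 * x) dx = 0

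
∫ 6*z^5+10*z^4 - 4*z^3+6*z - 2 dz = z^6 + 2*z^5 - z^4 + 3*z^2 - 2*z + C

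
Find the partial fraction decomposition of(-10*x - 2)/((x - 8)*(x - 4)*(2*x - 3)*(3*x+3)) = -136/(975*(2*x - 3)) - 8/(675*(x + 1)) + 7/(50*(x - 4)) - 41/(702*(x - 8))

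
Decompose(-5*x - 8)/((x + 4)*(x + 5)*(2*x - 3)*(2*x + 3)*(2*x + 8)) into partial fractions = 1/(525*(2*x + 3)) - 31/(4719*(2*x - 3)) + 17/(182*(x + 5)) - 551/(6050*(x + 4)) + 6/(55*(x + 4)^2)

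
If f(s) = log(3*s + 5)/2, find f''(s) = -9/(18*s^2 + 60*s + 50)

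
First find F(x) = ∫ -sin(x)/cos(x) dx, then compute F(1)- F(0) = log(cos(1))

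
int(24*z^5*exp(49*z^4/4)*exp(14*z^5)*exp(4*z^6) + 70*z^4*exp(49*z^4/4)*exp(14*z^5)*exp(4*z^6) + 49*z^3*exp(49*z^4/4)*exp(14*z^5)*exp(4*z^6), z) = exp(z^4*(4*z + 7)^2/4) + C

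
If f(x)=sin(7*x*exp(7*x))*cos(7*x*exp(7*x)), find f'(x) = 7*(7*x + 1)*exp(7*x)*cos(14*x*exp(7*x))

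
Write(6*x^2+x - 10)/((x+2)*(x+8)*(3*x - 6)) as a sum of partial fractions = 61/(30*(x + 8)) - 1/(6*(x + 2)) + 2/(15*(x - 2))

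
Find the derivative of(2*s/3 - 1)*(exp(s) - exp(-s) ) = (2*s*exp(2*s) + 2*s - exp(2*s) - 5)*exp(-s)/3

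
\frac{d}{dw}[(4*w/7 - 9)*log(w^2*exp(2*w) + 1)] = (8*w^3*exp(2*w) + 4*w^2*exp(2*w)*log(w^2*exp(2*w) + 1) - 118*w^2*exp(2*w) - 126*w*exp(2*w) + 4*log(w^2*exp(2*w) + 1))/(7*w^2*exp(2*w) + 7)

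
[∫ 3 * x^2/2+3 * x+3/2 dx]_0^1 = 7/2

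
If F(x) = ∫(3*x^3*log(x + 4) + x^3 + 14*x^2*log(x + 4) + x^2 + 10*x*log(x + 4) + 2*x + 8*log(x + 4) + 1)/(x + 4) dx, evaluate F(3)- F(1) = -5*log(5) + 43*log(7)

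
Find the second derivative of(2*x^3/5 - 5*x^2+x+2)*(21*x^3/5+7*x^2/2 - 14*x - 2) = 252*x^4/5 - 392*x^3 - 1134*x^2/5 + 2433*x/5 + 6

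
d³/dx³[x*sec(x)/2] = (-x*sin(x)/(2*cos(x)) + 3*x*sin(x)/cos(x)^3 - 3/2 + 3/cos(x)^2)/cos(x)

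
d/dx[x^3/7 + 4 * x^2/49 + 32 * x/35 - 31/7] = 3*x^2/7 + 8*x/49 + 32/35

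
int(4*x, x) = 2*x^2 + C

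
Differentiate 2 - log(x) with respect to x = -1/x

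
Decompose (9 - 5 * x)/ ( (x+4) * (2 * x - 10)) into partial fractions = -29/(18*(x + 4)) - 8/(9*(x - 5))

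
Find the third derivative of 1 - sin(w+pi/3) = cos(w + pi/3)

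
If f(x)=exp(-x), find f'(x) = -exp(-x)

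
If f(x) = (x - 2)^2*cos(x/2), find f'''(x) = x^2*sin(x/2)/8 - x*sin(x/2)/2 - 3*x*cos(x/2)/2 - 5*sin(x/2)/2 + 3*cos(x/2)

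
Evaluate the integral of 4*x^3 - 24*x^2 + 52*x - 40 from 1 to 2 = -3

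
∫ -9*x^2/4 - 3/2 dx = -3*x^3/4 - 3*x/2 + C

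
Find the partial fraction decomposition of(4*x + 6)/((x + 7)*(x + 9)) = 15/(x + 9) - 11/(x + 7)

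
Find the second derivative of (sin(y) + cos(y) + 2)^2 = -4*sin(2*y) - 4*sqrt(2)*sin(y + pi/4)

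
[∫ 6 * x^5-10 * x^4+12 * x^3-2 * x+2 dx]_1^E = -4 + (-exp(2) + 1 + E + exp(3))^2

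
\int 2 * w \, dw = w^2 + C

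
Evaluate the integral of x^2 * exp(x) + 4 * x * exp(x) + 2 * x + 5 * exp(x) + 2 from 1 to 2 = -6*E + 5 + 11*exp(2)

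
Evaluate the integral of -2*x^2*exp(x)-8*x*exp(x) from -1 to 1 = -2*E - 6*exp(-1)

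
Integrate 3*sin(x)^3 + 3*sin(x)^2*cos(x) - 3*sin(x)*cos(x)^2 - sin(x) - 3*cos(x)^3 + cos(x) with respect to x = -sqrt(2)*sin(2*x)*sin(x + pi/4) + C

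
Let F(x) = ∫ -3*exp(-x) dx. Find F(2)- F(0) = -3 + 3*exp(-2)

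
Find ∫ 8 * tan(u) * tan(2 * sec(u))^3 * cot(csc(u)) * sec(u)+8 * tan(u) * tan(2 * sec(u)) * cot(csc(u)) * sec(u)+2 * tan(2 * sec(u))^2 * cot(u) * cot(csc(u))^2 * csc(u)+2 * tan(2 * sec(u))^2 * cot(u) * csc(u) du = 2*tan(2*sec(u))^2*cot(csc(u)) + C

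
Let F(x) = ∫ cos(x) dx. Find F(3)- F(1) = -sin(1) + sin(3)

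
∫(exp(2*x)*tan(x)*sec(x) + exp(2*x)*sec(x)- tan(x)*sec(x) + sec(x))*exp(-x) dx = 2*sinh(x)*sec(x) + C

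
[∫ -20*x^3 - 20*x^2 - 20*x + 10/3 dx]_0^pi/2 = -5*pi*(-2 + 3*pi + pi^2 + 3*pi^3/8)/6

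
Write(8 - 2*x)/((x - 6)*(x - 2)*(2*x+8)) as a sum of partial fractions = 2/(15*(x + 4)) - 1/(12*(x - 2)) - 1/(20*(x - 6))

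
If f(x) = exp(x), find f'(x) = exp(x)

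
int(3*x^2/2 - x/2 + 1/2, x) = x^3/2 - x^2/4 + x/2 + C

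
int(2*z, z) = z^2 + C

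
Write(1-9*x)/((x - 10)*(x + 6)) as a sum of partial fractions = -55/(16*(x + 6)) - 89/(16*(x - 10))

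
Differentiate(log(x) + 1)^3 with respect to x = (3*log(x)^2 + 6*log(x) + 3)/x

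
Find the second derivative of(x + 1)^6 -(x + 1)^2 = 30*x^4 + 120*x^3 + 180*x^2 + 120*x + 28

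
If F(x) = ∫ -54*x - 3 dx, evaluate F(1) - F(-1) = -6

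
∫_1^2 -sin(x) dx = -cos(1) + cos(2)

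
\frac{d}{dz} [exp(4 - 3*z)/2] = -3*exp(4 - 3*z)/2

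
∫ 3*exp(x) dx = 3*exp(x) + C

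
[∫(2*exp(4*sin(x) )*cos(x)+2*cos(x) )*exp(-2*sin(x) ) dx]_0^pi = 0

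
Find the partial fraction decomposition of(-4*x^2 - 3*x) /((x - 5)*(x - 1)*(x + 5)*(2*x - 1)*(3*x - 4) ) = 180/(209*(3*x - 4)) + 8/(99*(2*x - 1)) - 17/(2508*(x + 5)) - 7/(24*(x - 1)) - 23/(792*(x - 5))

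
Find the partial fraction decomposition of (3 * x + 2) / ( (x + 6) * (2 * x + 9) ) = -23/(3*(2*x + 9)) + 16/(3*(x + 6))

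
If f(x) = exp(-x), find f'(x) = -exp(-x)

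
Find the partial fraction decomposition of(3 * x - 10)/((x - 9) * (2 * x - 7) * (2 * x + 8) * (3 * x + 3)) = -2/(4455*(2*x - 7)) + 11/(1755*(x + 4)) - 13/(1620*(x + 1)) + 17/(8580*(x - 9))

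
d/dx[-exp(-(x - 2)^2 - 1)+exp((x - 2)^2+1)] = (2*x*exp(2*x^2 - 8*x + 10) + 2*x - 4*exp(2*x^2 - 8*x + 10) - 4)*exp(-x^2 + 4*x - 5)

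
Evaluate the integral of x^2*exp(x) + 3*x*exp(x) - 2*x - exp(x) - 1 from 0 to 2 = -4 + 4*exp(2)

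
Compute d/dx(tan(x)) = cos(x)^(-2)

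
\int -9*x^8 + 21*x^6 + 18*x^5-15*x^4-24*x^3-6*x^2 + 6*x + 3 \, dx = -x^9 + 3*x^7 + 3*x^6 - 3*x^5 - 6*x^4 - 2*x^3 + 3*x^2 + 3*x + C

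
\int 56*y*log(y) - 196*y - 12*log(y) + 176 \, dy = 4*(7*y - 3)*(y*log(y) - 4*y + 5) + C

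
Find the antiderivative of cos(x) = sin(x) + C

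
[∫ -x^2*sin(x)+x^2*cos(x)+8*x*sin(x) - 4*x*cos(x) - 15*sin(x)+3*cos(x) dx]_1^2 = -4*sin(1) - 4*cos(1) + cos(2) + sin(2)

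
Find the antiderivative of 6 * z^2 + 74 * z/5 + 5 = 2*z^3 + 37*z^2/5 + 5*z + C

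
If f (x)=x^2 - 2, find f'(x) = 2*x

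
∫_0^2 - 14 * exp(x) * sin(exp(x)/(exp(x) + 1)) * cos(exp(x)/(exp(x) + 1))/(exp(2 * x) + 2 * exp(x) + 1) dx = -7*cos(1)/2 + 7*cos(2*exp(2)/(1 + exp(2)))/2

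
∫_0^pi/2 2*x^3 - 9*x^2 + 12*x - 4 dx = pi*(-2 + pi/2)^3/4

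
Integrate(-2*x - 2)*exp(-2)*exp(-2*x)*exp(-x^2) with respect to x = exp(-(x + 1)^2 - 1) + C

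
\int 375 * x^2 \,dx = 125*x^3 + C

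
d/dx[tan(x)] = cos(x)^(-2)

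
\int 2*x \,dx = x^2 + C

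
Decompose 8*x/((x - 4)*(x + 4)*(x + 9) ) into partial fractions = -72/(65*(x + 9)) + 4/(5*(x + 4)) + 4/(13*(x - 4))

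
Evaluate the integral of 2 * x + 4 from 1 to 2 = 7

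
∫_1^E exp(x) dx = -E + exp(E)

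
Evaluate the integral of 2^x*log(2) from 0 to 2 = 3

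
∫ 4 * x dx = 2*x^2 + C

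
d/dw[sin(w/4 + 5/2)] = cos(w/4 + 5/2)/4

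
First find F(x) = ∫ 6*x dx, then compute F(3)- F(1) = 24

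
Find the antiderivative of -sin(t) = cos(t) + C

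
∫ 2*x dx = x^2 + C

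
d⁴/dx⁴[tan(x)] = 24*tan(x)^5 + 40*tan(x)^3 + 16*tan(x)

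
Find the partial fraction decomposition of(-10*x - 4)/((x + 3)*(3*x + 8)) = 68/(3*x + 8) - 26/(x + 3)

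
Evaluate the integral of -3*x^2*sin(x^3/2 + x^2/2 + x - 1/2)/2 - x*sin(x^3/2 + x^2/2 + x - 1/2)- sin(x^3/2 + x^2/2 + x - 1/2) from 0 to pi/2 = -cos(1/2) - sin((-8 + 2*pi^2 + pi^3)/16)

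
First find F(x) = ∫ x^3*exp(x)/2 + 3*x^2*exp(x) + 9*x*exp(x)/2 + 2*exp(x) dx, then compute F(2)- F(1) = -4*E + 27*exp(2)/2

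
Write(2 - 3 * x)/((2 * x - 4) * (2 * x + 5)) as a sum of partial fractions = -19/(18*(2*x + 5)) - 2/(9*(x - 2))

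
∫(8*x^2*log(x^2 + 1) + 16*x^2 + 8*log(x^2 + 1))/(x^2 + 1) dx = 8*x*log(x^2 + 1) + C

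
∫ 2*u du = u^2 + C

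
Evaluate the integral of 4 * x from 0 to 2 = 8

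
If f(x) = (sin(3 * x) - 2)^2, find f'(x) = 6*(sin(3*x) - 2)*cos(3*x)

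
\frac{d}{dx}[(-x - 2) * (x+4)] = -2*x - 6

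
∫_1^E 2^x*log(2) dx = -2 + 2^E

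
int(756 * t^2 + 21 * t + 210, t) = 252*t^3 + 21*t^2/2 + 210*t + C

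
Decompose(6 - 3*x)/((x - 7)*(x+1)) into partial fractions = -9/(8*(x + 1)) - 15/(8*(x - 7))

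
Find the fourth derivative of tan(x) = 24*tan(x)^5 + 40*tan(x)^3 + 16*tan(x)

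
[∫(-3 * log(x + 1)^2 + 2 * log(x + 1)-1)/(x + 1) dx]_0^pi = -log(1 + pi)^3 - log(1 + pi) + log(1 + pi)^2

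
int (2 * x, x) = x^2 + C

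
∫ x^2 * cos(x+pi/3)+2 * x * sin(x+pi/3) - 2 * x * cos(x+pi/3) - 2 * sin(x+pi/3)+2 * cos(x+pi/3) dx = ((x - 1)^2 + 1)*sin(x + pi/3) + C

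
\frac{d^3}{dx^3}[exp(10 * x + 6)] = 1000*exp(10*x + 6)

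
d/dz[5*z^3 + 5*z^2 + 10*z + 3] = 15*z^2 + 10*z + 10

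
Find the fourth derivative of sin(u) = sin(u)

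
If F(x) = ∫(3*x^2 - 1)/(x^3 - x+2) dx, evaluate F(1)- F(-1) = 0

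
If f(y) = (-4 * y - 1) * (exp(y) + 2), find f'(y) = -4*y*exp(y) - 5*exp(y) - 8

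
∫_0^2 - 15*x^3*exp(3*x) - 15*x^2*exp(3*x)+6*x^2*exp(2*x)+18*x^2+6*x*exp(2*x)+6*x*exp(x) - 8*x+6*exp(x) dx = -40*exp(6) + 32 + 12*exp(2) + 12*exp(4)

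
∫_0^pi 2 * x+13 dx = -25 + 3*pi + (pi + 5)^2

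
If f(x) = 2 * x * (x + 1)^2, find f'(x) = 6*x^2 + 8*x + 2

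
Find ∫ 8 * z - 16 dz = 4*z^2 - 16*z + C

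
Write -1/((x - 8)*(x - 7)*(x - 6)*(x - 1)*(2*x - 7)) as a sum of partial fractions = 16/(1575*(2*x - 7)) - 1/(1050*(x - 1)) - 1/(50*(x - 6)) + 1/(42*(x - 7)) - 1/(126*(x - 8))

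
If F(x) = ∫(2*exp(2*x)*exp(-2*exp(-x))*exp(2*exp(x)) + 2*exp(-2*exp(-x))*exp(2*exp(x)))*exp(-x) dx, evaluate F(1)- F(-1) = -exp(-2*E + 2*exp(-1)) + exp(-2*exp(-1) + 2*E)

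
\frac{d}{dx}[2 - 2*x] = -2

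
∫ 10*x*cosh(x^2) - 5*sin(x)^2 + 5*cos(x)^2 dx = 5*sin(2*x)/2 + 5*sinh(x^2) + C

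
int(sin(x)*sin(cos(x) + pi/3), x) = cos(cos(x) + pi/3) + C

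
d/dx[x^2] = 2*x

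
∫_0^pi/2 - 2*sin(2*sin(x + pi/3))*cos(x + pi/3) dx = -cos(sqrt(3)) + cos(1)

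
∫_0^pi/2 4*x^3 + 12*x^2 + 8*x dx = (-1 + (1 + pi/2)^2)^2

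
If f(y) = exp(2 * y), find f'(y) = 2*exp(2*y)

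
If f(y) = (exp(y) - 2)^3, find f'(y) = 3*exp(3*y) - 12*exp(2*y) + 12*exp(y)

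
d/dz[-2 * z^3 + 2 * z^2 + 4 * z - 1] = -6*z^2 + 4*z + 4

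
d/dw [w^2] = 2*w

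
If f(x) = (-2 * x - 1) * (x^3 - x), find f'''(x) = -48*x - 6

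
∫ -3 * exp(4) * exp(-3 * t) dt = exp(4 - 3*t) + C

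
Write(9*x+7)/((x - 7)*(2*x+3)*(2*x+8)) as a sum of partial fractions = 13/(85*(2*x + 3)) - 29/(110*(x + 4)) + 35/(187*(x - 7))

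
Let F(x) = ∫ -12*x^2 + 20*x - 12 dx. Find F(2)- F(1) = -10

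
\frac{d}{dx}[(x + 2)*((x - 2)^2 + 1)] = 3*x^2 - 4*x - 3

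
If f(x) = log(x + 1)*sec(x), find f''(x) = (-x^2*log(x + 1) + 2*x^2*log(x + 1)/cos(x)^2 - 2*x*log(x + 1) + 4*x*log(x + 1)/cos(x)^2 + 2*x*sin(x)/cos(x) - log(x + 1) + 2*log(x + 1)/cos(x)^2 + 2*sin(x)/cos(x) - 1)/((x^2 + 2*x + 1)*cos(x))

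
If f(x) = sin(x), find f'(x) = cos(x)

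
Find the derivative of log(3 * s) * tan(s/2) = (s*log(s) + s*log(3) + sin(s))/(s*(cos(s) + 1))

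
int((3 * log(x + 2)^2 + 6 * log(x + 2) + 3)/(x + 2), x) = (log(x + 2) + 1)^3 + C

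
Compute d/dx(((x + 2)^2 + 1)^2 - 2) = 4*x^3 + 24*x^2 + 52*x + 40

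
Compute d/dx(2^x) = 2^x*log(2)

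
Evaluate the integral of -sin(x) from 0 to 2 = -1 + cos(2)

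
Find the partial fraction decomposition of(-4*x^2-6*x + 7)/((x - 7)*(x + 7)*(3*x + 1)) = -7/(40*(3*x + 1)) - 21/(40*(x + 7)) - 3/(4*(x - 7))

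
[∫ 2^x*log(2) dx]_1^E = -2 + 2^E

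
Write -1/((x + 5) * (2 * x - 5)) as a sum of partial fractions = -2/(15*(2*x - 5)) + 1/(15*(x + 5))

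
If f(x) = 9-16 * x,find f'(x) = -16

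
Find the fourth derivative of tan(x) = 24*tan(x)^5 + 40*tan(x)^3 + 16*tan(x)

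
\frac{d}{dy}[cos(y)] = -sin(y)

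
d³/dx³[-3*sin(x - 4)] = 3*cos(x - 4)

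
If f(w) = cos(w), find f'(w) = -sin(w)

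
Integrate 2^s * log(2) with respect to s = 2^s + C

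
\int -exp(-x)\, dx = exp(-x) + C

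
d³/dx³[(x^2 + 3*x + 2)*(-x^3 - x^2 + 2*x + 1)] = -60*x^2 - 96*x - 18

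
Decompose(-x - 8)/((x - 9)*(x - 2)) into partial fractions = 10/(7*(x - 2)) - 17/(7*(x - 9))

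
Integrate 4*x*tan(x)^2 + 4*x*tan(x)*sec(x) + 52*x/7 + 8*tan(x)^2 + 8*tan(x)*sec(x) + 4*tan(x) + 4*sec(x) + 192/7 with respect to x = 4*(x + 2)*(3*x + 7*tan(x) + 7*sec(x) + 28)/7 + C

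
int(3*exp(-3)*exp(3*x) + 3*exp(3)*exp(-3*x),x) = 2*sinh(3*x - 3) + C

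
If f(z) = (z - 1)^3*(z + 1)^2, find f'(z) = 5*z^4 - 4*z^3 - 6*z^2 + 4*z + 1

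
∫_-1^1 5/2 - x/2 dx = 5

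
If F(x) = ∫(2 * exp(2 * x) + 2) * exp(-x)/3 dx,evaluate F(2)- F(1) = -2*E/3 - 2*exp(-2)/3 + 2*exp(-1)/3 + 2*exp(2)/3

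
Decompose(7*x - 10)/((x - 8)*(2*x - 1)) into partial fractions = 13/(15*(2*x - 1)) + 46/(15*(x - 8))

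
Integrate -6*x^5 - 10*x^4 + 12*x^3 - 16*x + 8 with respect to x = -x^6 - 2*x^5 + 3*x^4 - 8*x^2 + 8*x + C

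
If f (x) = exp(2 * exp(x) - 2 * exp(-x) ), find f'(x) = (2*exp(2*exp(x) - 2*exp(-x)) + 2*exp(2*x + 2*exp(x) - 2*exp(-x)))*exp(-x)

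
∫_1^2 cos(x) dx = -sin(1) + sin(2)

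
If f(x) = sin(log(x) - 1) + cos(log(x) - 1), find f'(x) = sqrt(2)*cos(log(x) - 1 + pi/4)/x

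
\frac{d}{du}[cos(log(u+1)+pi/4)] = -sin(log(u + 1) + pi/4)/(u + 1)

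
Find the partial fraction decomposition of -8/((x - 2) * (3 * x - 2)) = 6/(3*x - 2) - 2/(x - 2)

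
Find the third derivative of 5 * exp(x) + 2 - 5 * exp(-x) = (5*exp(2*x) + 5)*exp(-x)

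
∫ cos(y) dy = sin(y) + C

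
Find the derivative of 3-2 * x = -2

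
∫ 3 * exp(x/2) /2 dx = 3*exp(x/2) + C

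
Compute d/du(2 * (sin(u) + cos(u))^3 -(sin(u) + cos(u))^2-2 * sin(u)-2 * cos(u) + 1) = 3*sqrt(2)*sin(3*u + pi/4) - 2*cos(2*u) + sqrt(2)*cos(u + pi/4)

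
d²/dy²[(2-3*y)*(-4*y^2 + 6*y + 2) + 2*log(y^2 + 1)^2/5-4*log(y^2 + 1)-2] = (360*y^5 - 260*y^4 + 720*y^3 - 8*y^2*log(y^2 + 1) - 464*y^2 + 360*y + 8*log(y^2 + 1) - 300)/(5*y^4 + 10*y^2 + 5)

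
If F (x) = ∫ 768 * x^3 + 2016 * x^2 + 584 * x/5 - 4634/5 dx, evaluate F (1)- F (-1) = -2548/5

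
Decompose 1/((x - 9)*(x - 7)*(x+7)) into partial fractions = 1/(224*(x + 7)) - 1/(28*(x - 7)) + 1/(32*(x - 9))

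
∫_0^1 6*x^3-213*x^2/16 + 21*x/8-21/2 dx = -97/8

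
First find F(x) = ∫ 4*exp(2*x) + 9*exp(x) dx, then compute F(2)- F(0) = -19 + exp(2) + 2*(2 + exp(2))^2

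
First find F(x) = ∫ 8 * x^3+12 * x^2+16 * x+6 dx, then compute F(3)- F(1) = 340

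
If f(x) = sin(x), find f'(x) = cos(x)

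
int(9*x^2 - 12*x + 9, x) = 3*x^3 - 6*x^2 + 9*x + C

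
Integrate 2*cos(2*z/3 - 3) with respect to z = 3*sin(2*z/3 - 3) + C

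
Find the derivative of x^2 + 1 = 2*x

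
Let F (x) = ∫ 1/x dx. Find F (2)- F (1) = log(2)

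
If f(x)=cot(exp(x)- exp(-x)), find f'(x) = -(exp(2*x) + 1)*exp(-x)/sin(exp(x) - exp(-x))^2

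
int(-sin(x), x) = cos(x) + C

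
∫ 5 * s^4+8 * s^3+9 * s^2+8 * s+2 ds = s^5 + 2*s^4 + 3*s^3 + 4*s^2 + 2*s + C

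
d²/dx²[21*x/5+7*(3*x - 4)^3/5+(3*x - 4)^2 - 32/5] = 1134*x/5 - 1422/5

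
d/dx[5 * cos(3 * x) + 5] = -15*sin(3*x)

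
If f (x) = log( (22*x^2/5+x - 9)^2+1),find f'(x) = (1936*x^3 + 660*x^2 - 3910*x - 450)/(484*x^4 + 220*x^3 - 1955*x^2 - 450*x + 2050)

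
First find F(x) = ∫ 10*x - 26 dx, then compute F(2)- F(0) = -32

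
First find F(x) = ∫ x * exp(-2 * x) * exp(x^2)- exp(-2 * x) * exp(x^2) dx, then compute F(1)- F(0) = -1/2 + exp(-1)/2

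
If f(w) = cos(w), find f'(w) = -sin(w)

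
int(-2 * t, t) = -t^2 + C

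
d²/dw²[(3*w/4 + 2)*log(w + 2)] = (3*w + 4)/(4*w^2 + 16*w + 16)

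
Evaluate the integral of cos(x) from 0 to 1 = sin(1)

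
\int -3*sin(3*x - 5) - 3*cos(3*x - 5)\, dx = sqrt(2)*cos(3*x - 5 + pi/4) + C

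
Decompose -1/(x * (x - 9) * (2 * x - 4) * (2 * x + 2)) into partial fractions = 1/(120*(x + 1)) + 1/(168*(x - 2)) - 1/(2520*(x - 9)) - 1/(72*x)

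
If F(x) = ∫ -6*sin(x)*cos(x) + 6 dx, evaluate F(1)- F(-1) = 12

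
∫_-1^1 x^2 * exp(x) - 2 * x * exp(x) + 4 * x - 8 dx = -16 - 9*exp(-1) + E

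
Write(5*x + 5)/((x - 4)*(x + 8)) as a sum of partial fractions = 35/(12*(x + 8)) + 25/(12*(x - 4))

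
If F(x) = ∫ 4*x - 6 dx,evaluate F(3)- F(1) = 4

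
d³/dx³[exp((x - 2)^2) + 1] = 8*x^3*exp(x^2 - 4*x + 4) - 48*x^2*exp(x^2 - 4*x + 4) + 108*x*exp(x^2 - 4*x + 4) - 88*exp(x^2 - 4*x + 4)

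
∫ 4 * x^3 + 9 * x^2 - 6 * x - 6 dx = x^4 + 3*x^3 - 3*x^2 - 6*x + C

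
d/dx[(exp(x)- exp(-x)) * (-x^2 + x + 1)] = (-x^2*exp(2*x) - x^2 - x*exp(2*x) + 3*x + 2*exp(2*x))*exp(-x)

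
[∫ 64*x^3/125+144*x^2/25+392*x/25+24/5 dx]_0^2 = 7296/125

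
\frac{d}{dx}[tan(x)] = cos(x)^(-2)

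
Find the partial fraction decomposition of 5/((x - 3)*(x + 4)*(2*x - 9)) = 20/(51*(2*x - 9)) + 5/(119*(x + 4)) - 5/(21*(x - 3))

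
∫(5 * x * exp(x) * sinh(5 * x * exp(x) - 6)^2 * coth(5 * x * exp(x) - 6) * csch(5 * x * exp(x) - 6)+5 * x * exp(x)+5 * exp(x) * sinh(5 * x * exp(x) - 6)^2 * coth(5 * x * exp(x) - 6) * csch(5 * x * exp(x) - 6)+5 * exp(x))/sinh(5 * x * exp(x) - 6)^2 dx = -coth(5*x*exp(x) - 6) - csch(5*x*exp(x) - 6) + C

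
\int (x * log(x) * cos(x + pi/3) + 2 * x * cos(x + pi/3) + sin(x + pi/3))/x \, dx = (log(x) + 2)*sin(x + pi/3) + C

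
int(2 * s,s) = s^2 + C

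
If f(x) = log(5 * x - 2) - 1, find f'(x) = 5/(5*x - 2)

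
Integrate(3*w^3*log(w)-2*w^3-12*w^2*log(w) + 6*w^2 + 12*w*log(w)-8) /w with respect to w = (w - 2)^3*(log(w) - 1) + C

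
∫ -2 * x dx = -x^2 + C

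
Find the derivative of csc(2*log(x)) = -2*cot(2*log(x))*csc(2*log(x))/x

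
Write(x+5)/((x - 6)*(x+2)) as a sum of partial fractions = -3/(8*(x + 2)) + 11/(8*(x - 6))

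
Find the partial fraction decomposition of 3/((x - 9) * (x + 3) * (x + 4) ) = 3/(13*(x + 4)) - 1/(4*(x + 3)) + 1/(52*(x - 9))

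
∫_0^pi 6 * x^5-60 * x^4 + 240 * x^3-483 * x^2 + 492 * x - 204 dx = -72 - (-2 + pi)^3 + (-2 + pi)^6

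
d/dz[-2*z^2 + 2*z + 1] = 2 - 4*z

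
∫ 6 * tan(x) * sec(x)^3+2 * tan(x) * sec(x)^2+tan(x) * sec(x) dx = (2*sec(x)^2 + sec(x) + 1)*sec(x) + C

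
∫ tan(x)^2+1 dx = tan(x) + C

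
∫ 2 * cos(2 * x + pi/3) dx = sin(2*x + pi/3) + C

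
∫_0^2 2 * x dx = 4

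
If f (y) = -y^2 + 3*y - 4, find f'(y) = 3 - 2*y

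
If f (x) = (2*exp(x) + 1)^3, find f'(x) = 24*exp(3*x) + 24*exp(2*x) + 6*exp(x)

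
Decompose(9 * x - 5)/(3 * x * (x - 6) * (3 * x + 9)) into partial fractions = -32/(243*(x + 3)) + 49/(486*(x - 6)) + 5/(162*x)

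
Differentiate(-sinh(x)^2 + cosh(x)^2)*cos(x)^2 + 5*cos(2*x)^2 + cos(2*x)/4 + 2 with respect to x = (80*sin(x)^2 - 43)*sin(x)*cos(x)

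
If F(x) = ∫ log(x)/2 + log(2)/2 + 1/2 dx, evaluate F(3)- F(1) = -log(2)/2 + 3*log(6)/2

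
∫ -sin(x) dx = cos(x) + C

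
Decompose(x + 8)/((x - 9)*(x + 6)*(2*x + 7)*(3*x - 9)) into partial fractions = 12/(1625*(2*x + 7)) - 2/(2025*(x + 6)) - 11/(2106*(x - 3)) + 17/(6750*(x - 9))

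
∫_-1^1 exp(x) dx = E - exp(-1)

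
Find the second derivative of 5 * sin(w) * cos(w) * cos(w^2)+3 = -20*w^2*sin(w)*cos(w)*cos(w^2) + 20*w*sin(w)^2*sin(w^2) - 20*w*sin(w^2)*cos(w)^2 - 10*sin(w)*sin(w^2)*cos(w) - 20*sin(w)*cos(w)*cos(w^2)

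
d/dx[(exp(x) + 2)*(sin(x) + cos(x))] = 2*exp(x)*cos(x) - 2*sin(x) + 2*cos(x)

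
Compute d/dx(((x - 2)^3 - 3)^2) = 6*x^5 - 60*x^4 + 240*x^3 - 498*x^2 + 552*x - 264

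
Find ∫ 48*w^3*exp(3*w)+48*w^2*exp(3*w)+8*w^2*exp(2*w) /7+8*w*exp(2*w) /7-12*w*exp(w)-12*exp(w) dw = 4*w*(28*w^2*exp(2*w) + w*exp(w) - 21)*exp(w)/7 + C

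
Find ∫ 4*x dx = 2*x^2 + C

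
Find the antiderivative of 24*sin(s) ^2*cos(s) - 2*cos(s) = 8*sin(s)^3 - 2*sin(s) + C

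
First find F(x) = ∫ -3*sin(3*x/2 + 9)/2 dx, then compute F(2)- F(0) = cos(12) - cos(9)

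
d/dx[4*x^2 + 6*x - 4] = 8*x + 6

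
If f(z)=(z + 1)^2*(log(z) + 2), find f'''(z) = (2*z^2 - 2*z + 2)/z^3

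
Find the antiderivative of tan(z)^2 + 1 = tan(z) + C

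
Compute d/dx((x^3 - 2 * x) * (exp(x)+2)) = x^3*exp(x) + 3*x^2*exp(x) + 6*x^2 - 2*x*exp(x) - 2*exp(x) - 4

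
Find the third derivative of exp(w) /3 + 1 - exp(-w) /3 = (exp(2*w) + 1)*exp(-w)/3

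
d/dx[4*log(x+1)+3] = 4/(x + 1)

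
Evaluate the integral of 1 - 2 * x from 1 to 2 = -2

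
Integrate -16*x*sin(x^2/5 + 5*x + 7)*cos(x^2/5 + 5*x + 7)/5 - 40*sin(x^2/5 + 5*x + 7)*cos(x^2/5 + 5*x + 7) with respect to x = 2*cos(2*x^2/5 + 10*x + 14) + C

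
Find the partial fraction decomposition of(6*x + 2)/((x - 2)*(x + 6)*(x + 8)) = -23/(10*(x + 8)) + 17/(8*(x + 6)) + 7/(40*(x - 2))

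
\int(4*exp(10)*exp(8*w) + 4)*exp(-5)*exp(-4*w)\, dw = 2*sinh(4*w + 5) + C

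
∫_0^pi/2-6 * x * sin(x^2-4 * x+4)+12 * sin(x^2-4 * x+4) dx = -3*cos(4) + 3*cos(pi^2/4 + 4)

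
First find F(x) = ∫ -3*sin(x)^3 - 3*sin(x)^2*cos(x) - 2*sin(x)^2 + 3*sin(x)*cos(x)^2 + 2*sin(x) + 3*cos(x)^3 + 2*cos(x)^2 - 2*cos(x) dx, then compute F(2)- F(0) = -2*sin(2) + sin(4) + 2*sqrt(2)*sin(pi/4 + 2)^3 - 2*cos(2) + 1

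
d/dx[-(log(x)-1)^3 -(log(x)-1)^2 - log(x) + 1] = (-3*log(x)^2 + 4*log(x) - 2)/x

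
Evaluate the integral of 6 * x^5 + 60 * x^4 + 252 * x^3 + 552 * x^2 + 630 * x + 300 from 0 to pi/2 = -125 + (1 + (pi/2 + 2)^2)^3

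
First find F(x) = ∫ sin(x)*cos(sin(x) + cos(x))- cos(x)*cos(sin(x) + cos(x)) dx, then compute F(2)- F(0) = -sin(cos(2) + sin(2)) + sin(1)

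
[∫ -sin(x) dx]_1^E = cos(E) - cos(1)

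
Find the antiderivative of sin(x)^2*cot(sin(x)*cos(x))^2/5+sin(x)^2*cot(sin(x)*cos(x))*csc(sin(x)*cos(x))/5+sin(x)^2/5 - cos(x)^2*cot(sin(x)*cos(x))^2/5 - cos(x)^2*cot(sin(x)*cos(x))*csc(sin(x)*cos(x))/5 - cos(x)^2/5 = cot(sin(2*x)/2)/5 + csc(sin(2*x)/2)/5 + C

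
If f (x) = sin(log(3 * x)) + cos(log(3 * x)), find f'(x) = sqrt(2)*cos(log(x) + pi/4 + log(3))/x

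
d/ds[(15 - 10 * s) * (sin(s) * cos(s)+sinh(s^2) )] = -20*s^2*cosh(s^2) - 10*s*cos(2*s) + 30*s*cosh(s^2) - 5*sin(2*s) + 15*cos(2*s) - 10*sinh(s^2)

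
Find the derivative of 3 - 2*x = -2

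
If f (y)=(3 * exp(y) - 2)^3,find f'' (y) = 243*exp(3*y) - 216*exp(2*y) + 36*exp(y)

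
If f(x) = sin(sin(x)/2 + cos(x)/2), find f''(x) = sin(x)*sin(sqrt(2)*sin(x + pi/4)/2)*cos(x)/2 - sin(sqrt(2)*sin(x + pi/4)/2)/4 - sqrt(2)*sin(x + pi/4)*cos(sqrt(2)*sin(x + pi/4)/2)/2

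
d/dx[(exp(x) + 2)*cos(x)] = sqrt(2)*exp(x)*cos(x + pi/4) - 2*sin(x)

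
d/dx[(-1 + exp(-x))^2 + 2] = (2*exp(x) - 2)*exp(-2*x)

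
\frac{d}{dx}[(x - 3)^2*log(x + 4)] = (2*x^2*log(x + 4) + x^2 + 2*x*log(x + 4) - 6*x - 24*log(x + 4) + 9)/(x + 4)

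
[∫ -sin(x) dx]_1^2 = -cos(1) + cos(2)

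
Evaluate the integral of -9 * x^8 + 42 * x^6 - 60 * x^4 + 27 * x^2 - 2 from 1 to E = (-exp(3) + 2*E)^3 - 2*E + exp(3)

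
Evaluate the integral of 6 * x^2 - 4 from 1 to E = -4*E + 2 + 2*exp(3)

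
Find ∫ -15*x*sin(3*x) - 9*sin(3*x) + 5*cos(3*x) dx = (5*x + 3)*cos(3*x) + C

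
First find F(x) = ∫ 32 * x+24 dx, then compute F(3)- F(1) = 176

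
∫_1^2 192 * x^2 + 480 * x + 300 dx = 1468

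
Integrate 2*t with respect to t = t^2 + C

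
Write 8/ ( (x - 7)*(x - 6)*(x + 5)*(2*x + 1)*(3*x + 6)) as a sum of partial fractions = 128/(15795*(2*x + 1)) + 2/(2673*(x + 5)) - 1/(243*(x + 2)) - 1/(429*(x - 6)) + 2/(1215*(x - 7))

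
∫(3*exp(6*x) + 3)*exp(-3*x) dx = 2*sinh(3*x) + C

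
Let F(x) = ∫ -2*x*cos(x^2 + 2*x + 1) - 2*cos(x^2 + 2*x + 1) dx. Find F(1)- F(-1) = -sin(4)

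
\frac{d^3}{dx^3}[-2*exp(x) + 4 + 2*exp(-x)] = (-2*exp(2*x) - 2)*exp(-x)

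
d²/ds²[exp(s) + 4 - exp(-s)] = (exp(2*s) - 1)*exp(-s)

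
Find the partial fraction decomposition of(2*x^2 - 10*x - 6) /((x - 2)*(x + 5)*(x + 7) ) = 9/(x + 7) - 47/(7*(x + 5)) - 2/(7*(x - 2))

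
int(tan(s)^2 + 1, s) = tan(s) + C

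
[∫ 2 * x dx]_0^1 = 1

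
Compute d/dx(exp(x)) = exp(x)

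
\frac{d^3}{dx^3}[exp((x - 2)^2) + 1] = 8*x^3*exp(x^2 - 4*x + 4) - 48*x^2*exp(x^2 - 4*x + 4) + 108*x*exp(x^2 - 4*x + 4) - 88*exp(x^2 - 4*x + 4)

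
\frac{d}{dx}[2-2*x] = -2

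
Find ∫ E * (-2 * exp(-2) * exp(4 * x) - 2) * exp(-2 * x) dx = -2*sinh(2*x - 1) + C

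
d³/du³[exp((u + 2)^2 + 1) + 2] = 8*u^3*exp(u^2 + 4*u + 5) + 48*u^2*exp(u^2 + 4*u + 5) + 108*u*exp(u^2 + 4*u + 5) + 88*exp(u^2 + 4*u + 5)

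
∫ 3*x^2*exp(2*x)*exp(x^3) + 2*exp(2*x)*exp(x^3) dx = exp(x*(x^2 + 2)) + C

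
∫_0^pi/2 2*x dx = pi^2/4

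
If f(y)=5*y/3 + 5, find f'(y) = 5/3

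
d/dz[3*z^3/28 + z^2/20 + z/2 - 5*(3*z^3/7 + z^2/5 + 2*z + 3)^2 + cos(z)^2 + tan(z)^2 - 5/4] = -270*z^5/49 - 30*z^4/7 - 1228*z^3/35 - 201*z^2/4 - 519*z/10 + 2*sin(z)/cos(z)^3 - sin(2*z) - 119/2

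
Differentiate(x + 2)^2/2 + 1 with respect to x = x + 2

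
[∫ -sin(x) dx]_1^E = cos(E) - cos(1)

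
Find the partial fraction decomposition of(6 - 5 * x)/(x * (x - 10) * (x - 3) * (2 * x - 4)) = -1/(8*(x - 2)) + 3/(14*(x - 3)) - 11/(280*(x - 10)) - 1/(20*x)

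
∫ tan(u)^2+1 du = tan(u) + C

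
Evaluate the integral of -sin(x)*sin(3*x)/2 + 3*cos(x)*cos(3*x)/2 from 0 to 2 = sin(6)*cos(2)/2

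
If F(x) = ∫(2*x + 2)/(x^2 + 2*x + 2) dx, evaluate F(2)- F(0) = -log(2) + log(10)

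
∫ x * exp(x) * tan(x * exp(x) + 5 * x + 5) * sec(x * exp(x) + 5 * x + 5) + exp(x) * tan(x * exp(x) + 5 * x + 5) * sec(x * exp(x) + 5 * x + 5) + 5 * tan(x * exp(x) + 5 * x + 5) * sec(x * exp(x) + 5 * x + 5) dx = sec(x*exp(x) + 5*x + 5) + C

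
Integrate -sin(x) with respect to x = cos(x) + C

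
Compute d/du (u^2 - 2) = 2*u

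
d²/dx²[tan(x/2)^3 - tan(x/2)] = 3*tan(x/2)^5 + 4*tan(x/2)^3 + tan(x/2)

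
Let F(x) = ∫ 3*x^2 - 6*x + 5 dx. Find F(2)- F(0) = 6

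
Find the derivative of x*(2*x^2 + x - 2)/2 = 3*x^2 + x - 1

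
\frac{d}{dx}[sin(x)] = cos(x)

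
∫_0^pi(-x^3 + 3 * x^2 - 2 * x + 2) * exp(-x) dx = (2*pi + pi^3)*exp(-pi)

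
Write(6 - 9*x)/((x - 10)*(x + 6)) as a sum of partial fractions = -15/(4*(x + 6)) - 21/(4*(x - 10))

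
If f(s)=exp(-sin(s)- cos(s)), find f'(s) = (sin(s) - cos(s))*exp(-sin(s) - cos(s))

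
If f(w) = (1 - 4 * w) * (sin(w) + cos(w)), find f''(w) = 4*w*sin(w) + 4*w*cos(w) + 7*sin(w) - 9*cos(w)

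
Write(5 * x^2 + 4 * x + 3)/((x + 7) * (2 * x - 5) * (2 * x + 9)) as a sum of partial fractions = -69/(28*(2*x + 9)) + 177/(532*(2*x - 5)) + 44/(19*(x + 7))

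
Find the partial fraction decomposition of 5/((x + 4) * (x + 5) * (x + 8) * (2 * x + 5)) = 8/(33*(2*x + 5)) - 5/(132*(x + 8)) + 1/(3*(x + 5)) - 5/(12*(x + 4))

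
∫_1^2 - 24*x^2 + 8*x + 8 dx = -36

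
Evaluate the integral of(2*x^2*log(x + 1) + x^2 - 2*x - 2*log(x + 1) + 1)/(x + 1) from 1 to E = (-2*E + 1 + exp(2))*log(1 + E)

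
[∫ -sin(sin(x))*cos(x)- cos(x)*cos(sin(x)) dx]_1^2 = sqrt(2)*(sin(-sin(2) + pi/4) - sin(-sin(1) + pi/4))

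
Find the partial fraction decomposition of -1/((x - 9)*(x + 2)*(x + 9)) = -1/(126*(x + 9)) + 1/(77*(x + 2)) - 1/(198*(x - 9))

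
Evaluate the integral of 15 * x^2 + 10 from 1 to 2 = 45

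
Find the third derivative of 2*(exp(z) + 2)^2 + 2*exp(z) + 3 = 16*exp(2*z) + 10*exp(z)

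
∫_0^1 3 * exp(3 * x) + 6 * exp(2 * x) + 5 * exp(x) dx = -10 + 2*E + (1 + E)^3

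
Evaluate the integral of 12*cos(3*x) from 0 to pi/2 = -4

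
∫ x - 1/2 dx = x^2/2 - x/2 + C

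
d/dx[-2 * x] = -2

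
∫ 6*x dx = 3*x^2 + C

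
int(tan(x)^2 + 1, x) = tan(x) + C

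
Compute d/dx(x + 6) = 1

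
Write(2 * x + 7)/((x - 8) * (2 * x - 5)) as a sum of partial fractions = -24/(11*(2*x - 5)) + 23/(11*(x - 8))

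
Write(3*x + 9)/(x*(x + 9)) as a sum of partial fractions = 2/(x + 9) + 1/x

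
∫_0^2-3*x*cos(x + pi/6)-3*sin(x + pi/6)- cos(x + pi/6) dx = 1/2 - 7*sin(pi/6 + 2)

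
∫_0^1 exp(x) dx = -1 + E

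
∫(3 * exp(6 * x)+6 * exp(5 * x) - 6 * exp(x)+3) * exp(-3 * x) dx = ((exp(x) + 1)*exp(x) - 1)^3*exp(-3*x) + C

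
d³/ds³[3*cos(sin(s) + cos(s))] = 6*(-sqrt(2)*sin(s)*sin(sqrt(2)*sin(s + pi/4))*cos(s) + sqrt(2)*sin(sqrt(2)*sin(s + pi/4)) + 3*sin(s + pi/4)*cos(sqrt(2)*sin(s + pi/4)))*cos(s + pi/4)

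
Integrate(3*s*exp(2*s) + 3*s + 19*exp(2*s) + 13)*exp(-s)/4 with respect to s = (3*s + 16)*sinh(s)/2 + C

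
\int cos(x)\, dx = sin(x) + C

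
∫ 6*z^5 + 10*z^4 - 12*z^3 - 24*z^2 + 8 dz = z^6 + 2*z^5 - 3*z^4 - 8*z^3 + 8*z + C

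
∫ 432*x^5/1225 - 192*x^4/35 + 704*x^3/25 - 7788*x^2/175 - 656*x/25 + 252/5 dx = 72*x^6/1225 - 192*x^5/175 + 176*x^4/25 - 2596*x^3/175 - 328*x^2/25 + 252*x/5 + C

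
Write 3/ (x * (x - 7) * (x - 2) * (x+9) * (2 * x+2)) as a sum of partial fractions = 1/(8448*(x + 9)) - 1/(128*(x + 1)) - 1/(220*(x - 2)) + 3/(8960*(x - 7)) + 1/(84*x)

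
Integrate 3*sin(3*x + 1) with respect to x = -cos(3*x + 1) + C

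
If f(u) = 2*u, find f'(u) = 2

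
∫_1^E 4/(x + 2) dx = -4*log(3) + 4*log(2 + E)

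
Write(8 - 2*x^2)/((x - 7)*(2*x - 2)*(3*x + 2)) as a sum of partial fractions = 32/(115*(3*x + 2)) - 1/(10*(x - 1)) - 15/(46*(x - 7))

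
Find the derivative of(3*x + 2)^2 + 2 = 18*x + 12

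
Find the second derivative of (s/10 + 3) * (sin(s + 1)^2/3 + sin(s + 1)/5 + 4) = -s*sin(s + 1)/50 + s*cos(2*s + 2)/15 - 3*sin(s + 1)/5 + sin(2*s + 2)/15 + cos(s + 1)/25 + 2*cos(2*s + 2)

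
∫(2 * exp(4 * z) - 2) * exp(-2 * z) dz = 4*sinh(z)^2 + C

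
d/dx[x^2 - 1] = 2*x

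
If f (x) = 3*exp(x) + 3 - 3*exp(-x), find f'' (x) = (3*exp(2*x) - 3)*exp(-x)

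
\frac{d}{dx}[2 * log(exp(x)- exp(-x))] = (2*exp(2*x) + 2)/(exp(2*x) - 1)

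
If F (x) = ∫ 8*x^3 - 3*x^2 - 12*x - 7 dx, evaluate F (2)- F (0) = -14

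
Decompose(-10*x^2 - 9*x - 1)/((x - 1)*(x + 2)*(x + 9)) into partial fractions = -73/(7*(x + 9)) + 23/(21*(x + 2)) - 2/(3*(x - 1))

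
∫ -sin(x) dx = cos(x) + C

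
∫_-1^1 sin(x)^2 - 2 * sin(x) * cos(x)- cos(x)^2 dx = -sin(2)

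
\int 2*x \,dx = x^2 + C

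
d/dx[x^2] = 2*x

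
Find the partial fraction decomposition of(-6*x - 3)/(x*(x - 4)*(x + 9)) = 17/(39*(x + 9)) - 27/(52*(x - 4)) + 1/(12*x)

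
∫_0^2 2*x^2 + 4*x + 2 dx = 52/3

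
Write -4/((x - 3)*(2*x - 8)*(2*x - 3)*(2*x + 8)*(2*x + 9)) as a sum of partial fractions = -2/(765*(2*x + 9)) - 2/(495*(2*x - 3)) + 1/(616*(x + 4)) + 1/(315*(x - 3)) - 1/(680*(x - 4))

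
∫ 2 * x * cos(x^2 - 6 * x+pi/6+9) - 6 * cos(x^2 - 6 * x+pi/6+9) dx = sin((x - 3)^2 + pi/6) + C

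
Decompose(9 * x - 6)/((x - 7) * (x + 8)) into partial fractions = 26/(5*(x + 8)) + 19/(5*(x - 7))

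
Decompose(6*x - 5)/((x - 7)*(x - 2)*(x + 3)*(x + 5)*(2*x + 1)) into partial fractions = -128/(3375*(2*x + 1)) - 5/(216*(x + 5)) + 23/(500*(x + 3)) - 1/(125*(x - 2)) + 37/(9000*(x - 7))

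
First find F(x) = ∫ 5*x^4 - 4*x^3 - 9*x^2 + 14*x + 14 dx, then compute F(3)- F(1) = 168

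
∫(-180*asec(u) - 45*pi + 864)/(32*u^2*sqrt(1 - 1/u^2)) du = -45*(4*asec(u) - 16 + pi)^2/256 + 9*asec(u)/2 + C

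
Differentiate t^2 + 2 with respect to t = 2*t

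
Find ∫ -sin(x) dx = cos(x) + C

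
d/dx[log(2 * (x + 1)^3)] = 3/(x + 1)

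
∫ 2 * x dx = x^2 + C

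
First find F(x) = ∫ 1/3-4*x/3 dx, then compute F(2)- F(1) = -5/3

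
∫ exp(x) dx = exp(x) + C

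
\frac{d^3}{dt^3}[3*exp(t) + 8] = 3*exp(t)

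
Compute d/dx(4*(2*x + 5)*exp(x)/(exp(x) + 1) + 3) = (8*x*exp(x) + 8*exp(2*x) + 28*exp(x))/(exp(2*x) + 2*exp(x) + 1)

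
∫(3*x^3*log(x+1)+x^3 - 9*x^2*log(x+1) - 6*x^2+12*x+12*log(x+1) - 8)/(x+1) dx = (x - 2)^3*log(x + 1) + C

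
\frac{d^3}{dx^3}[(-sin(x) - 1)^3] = 3*(9*sin(x)^2 + 8*sin(x) - 1)*cos(x)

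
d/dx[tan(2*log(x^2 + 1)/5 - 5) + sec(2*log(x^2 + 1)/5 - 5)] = (4*x*tan(2*log(x^2 + 1)/5 - 5)^2 + 4*x*tan(2*log(x^2 + 1)/5 - 5)*sec(2*log(x^2 + 1)/5 - 5) + 4*x)/(5*x^2 + 5)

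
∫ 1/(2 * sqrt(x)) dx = sqrt(x) + C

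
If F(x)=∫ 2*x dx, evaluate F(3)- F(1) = 8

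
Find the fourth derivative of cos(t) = cos(t)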